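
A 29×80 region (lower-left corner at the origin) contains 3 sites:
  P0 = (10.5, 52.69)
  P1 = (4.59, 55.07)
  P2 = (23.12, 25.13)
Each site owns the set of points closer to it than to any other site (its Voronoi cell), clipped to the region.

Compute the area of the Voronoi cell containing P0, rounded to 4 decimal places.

1. box [0,29]×[0,80]: [(0, 0) (29, 0) (29, 80) (0, 80)]
2. ⊥bis P0·P1 via (7.545,53.88): [(0, 35.1443) (0, 0) (29, 0) (29, 80) (18.0637, 80)]  |A|=1914.8698
3. ⊥bis P0·P2 via (16.81,38.91): [(0, 35.1443) (0, 31.2125) (29, 44.4919) (29, 80) (18.0637, 80)]  |A|=817.1552
4. canonical 5-gon: [(0, 35.1443) (0, 31.2125) (29, 44.4919) (29, 80) (18.0637, 80)]
5. shoelace: 817.1552

Area of P0's cell: 817.1552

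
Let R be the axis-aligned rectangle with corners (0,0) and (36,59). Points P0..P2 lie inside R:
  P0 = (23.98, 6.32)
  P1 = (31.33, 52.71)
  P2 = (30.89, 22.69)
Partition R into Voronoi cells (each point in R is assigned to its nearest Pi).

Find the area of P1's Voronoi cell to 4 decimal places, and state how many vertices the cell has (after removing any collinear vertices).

Area of P1's cell: 759.8825 (4 vertices)

1. box [0,36]×[0,59]: [(0, 0) (36, 0) (36, 59) (0, 59)]
2. ⊥bis P1·P0 via (27.655,29.515): [(0, 33.8966) (36, 28.1928) (36, 59) (0, 59)]  |A|=1006.3897
3. ⊥bis P1·P2 via (31.11,37.7): [(0, 38.156) (36, 37.6283) (36, 59) (0, 59)]  |A|=759.8825
4. canonical 4-gon: [(0, 38.156) (36, 37.6283) (36, 59) (0, 59)]
5. shoelace: 759.8825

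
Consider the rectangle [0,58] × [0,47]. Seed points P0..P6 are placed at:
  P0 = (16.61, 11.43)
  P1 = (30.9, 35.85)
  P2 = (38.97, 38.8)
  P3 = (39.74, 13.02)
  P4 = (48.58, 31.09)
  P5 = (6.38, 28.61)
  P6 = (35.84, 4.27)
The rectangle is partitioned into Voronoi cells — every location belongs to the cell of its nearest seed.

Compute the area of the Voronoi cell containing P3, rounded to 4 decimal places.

1. box [0,58]×[0,47]: [(0, 0) (58, 0) (58, 47) (0, 47)]
2. ⊥bis P3·P0 via (28.175,12.225): [(29.0154, 0) (58, 0) (58, 47) (25.7845, 47)]  |A|=1438.203
3. ⊥bis P3·P1 via (35.32,24.435): [(27.5427, 21.4235) (29.0154, 0) (58, 0) (58, 33.2169)]  |A|=816.326
4. ⊥bis P3·P2 via (39.355,25.91): [(39.1104, 25.9027) (27.5427, 21.4235) (29.0154, 0) (58, 0) (58, 26.4669)]  |A|=752.5735
5. ⊥bis P3·P4 via (44.16,22.055): [(37.5388, 25.2941) (27.5427, 21.4235) (29.0154, 0) (58, 0) (58, 15.2844)]  |A|=632.8652
6. ⊥bis P3·P5 via (23.06,20.815): [(37.5388, 25.2941) (27.5427, 21.4235) (29.0154, 0) (58, 0) (58, 15.2844)]  |A|=632.8652
7. ⊥bis P3·P6 via (37.79,8.645): [(37.5388, 25.2941) (27.5427, 21.4235) (28.125, 12.9528) (57.1858, 0) (58, 0) (58, 15.2844)]  |A|=450.4213
8. canonical 6-gon: [(37.5388, 25.2941) (27.5427, 21.4235) (28.125, 12.9528) (57.1858, 0) (58, 0) (58, 15.2844)]
9. shoelace: 450.4213

Area of P3's cell: 450.4213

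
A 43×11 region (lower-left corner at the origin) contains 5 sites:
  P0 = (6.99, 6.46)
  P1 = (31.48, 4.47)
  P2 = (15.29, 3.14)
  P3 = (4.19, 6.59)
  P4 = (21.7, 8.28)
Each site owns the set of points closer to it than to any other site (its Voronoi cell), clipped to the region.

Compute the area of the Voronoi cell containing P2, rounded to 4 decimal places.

Area of P2's cell: 79.6773

1. box [0,43]×[0,11]: [(0, 0) (43, 0) (43, 11) (0, 11)]
2. ⊥bis P2·P0 via (11.14,4.8): [(9.22, 0) (43, 0) (43, 11) (13.62, 11)]  |A|=347.38
3. ⊥bis P2·P1 via (23.385,3.805): [(9.22, 0) (23.6976, 0) (22.7939, 11) (13.62, 11)]  |A|=130.0833
4. ⊥bis P2·P3 via (9.74,4.865): [(9.22, 0) (23.6976, 0) (22.7939, 11) (13.62, 11)]  |A|=130.0833
5. ⊥bis P2·P4 via (18.495,5.71): [(9.22, 0) (23.0737, 0) (14.2531, 11) (13.62, 11)]  |A|=79.6773
6. canonical 4-gon: [(9.22, 0) (23.0737, 0) (14.2531, 11) (13.62, 11)]
7. shoelace: 79.6773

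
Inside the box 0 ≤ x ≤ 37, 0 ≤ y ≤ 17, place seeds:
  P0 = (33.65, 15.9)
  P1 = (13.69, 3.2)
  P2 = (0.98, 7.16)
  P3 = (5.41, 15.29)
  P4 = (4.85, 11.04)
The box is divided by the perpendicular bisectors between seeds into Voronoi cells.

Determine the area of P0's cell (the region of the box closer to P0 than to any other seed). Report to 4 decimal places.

Area of P0's cell: 214.9884

1. box [0,37]×[0,17]: [(0, 0) (37, 0) (37, 17) (0, 17)]
2. ⊥bis P0·P1 via (23.67,9.55): [(29.7464, 0) (37, 0) (37, 17) (18.9298, 17)]  |A|=215.2525
3. ⊥bis P0·P2 via (17.315,11.53): [(29.7464, 0) (37, 0) (37, 17) (18.9298, 17)]  |A|=215.2525
4. ⊥bis P0·P3 via (19.53,15.595): [(19.5197, 16.0729) (29.7464, 0) (37, 0) (37, 17) (19.4997, 17)]  |A|=214.9884
5. ⊥bis P0·P4 via (19.25,13.47): [(19.5197, 16.0729) (29.7464, 0) (37, 0) (37, 17) (19.4997, 17)]  |A|=214.9884
6. canonical 5-gon: [(19.5197, 16.0729) (29.7464, 0) (37, 0) (37, 17) (19.4997, 17)]
7. shoelace: 214.9884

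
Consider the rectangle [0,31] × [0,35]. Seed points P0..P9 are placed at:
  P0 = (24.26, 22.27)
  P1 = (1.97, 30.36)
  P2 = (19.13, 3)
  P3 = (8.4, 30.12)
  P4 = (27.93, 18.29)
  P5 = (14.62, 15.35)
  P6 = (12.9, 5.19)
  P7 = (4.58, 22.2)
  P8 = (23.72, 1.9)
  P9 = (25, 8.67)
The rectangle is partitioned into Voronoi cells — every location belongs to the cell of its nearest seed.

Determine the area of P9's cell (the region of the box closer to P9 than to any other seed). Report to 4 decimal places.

Area of P9's cell: 94.6627

1. box [0,31]×[0,35]: [(0, 0) (31, 0) (31, 35) (0, 35)]
2. ⊥bis P9·P0 via (24.63,15.47): [(0, 14.1298) (0, 0) (31, 0) (31, 15.8166)]  |A|=464.1698
3. ⊥bis P9·P1 via (13.485,19.515): [(8.8676, 14.6123) (0, 5.1969) (0, 0) (31, 0) (31, 15.8166)]  |A|=424.563
4. ⊥bis P9·P2 via (22.065,5.835): [(13.3511, 14.8563) (27.7012, 0) (31, 0) (31, 15.8166)]  |A|=164.077
5. ⊥bis P9·P3 via (16.7,19.395): [(13.3511, 14.8563) (27.7012, 0) (31, 0) (31, 15.8166)]  |A|=164.077
6. ⊥bis P9·P4 via (26.465,13.48): [(20.6435, 15.2531) (13.3511, 14.8563) (27.7012, 0) (31, 0) (31, 12.0988)]  |A|=144.8251
7. ⊥bis P9·P5 via (19.81,12.01): [(21.6916, 14.9338) (18.3267, 9.7051) (27.7012, 0) (31, 0) (31, 12.0988)]  |A|=121.7784
8. ⊥bis P9·P6 via (18.95,6.93): [(21.6916, 14.9338) (18.3267, 9.7051) (27.7012, 0) (31, 0) (31, 12.0988)]  |A|=121.7784
9. ⊥bis P9·P7 via (14.79,15.435): [(21.6916, 14.9338) (18.3267, 9.7051) (27.7012, 0) (31, 0) (31, 12.0988)]  |A|=121.7784
10. ⊥bis P9·P8 via (24.36,5.285): [(21.6916, 14.9338) (18.3267, 9.7051) (22.2022, 5.693) (31, 4.0296) (31, 12.0988)]  |A|=94.6627
11. canonical 5-gon: [(21.6916, 14.9338) (18.3267, 9.7051) (22.2022, 5.693) (31, 4.0296) (31, 12.0988)]
12. shoelace: 94.6627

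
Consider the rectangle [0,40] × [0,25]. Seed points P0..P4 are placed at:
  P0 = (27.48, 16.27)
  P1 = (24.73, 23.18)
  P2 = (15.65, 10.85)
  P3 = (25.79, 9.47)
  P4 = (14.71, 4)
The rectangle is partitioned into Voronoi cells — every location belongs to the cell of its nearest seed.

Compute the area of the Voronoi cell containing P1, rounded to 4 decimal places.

Area of P1's cell: 116.3578

1. box [0,40]×[0,25]: [(0, 0) (40, 0) (40, 25) (0, 25)]
2. ⊥bis P1·P0 via (26.105,19.725): [(0, 9.3359) (39.3596, 25) (0, 25)]  |A|=308.2668
3. ⊥bis P1·P2 via (20.19,17.015): [(19.8762, 17.2461) (39.3596, 25) (9.3469, 25)]  |A|=116.3578
4. ⊥bis P1·P3 via (25.26,16.325): [(19.8762, 17.2461) (39.3596, 25) (9.3469, 25)]  |A|=116.3578
5. ⊥bis P1·P4 via (19.72,13.59): [(19.8762, 17.2461) (39.3596, 25) (9.3469, 25)]  |A|=116.3578
6. canonical 3-gon: [(19.8762, 17.2461) (39.3596, 25) (9.3469, 25)]
7. shoelace: 116.3578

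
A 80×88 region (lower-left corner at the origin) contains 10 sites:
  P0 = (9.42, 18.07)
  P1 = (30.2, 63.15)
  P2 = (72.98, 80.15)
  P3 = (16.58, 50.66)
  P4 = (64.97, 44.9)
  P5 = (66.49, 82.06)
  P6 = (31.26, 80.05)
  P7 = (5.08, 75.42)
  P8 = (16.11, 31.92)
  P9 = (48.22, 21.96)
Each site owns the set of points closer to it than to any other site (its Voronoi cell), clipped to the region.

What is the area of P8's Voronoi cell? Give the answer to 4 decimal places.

Area of P8's cell: 588.5743

1. box [0,80]×[0,88]: [(0, 0) (80, 0) (80, 88) (0, 88)]
2. ⊥bis P8·P0 via (12.765,24.995): [(0, 31.1609) (64.511, 0) (80, 0) (80, 88) (0, 88)]  |A|=6034.8893
3. ⊥bis P8·P1 via (23.155,47.535): [(0, 57.9818) (0, 31.1609) (64.511, 0) (80, 0) (80, 21.8883)]  |A|=2189.6942
4. ⊥bis P8·P2 via (44.545,56.035): [(69.4779, 26.6355) (0, 57.9818) (0, 31.1609) (64.511, 0) (80, 0) (80, 14.2285)]  |A|=2149.3959
5. ⊥bis P8·P3 via (16.345,41.29): [(69.4779, 26.6355) (38.2124, 40.7416) (0, 41.6999) (0, 31.1609) (64.511, 0) (80, 0) (80, 14.2285)]  |A|=1838.3109
6. ⊥bis P8·P4 via (40.54,38.41): [(40.1532, 39.8659) (38.2124, 40.7416) (0, 41.6999) (0, 31.1609) (48.7172, 7.6289)]  |A|=911.8728
7. ⊥bis P8·P5 via (41.3,56.99): [(40.1532, 39.8659) (38.2124, 40.7416) (0, 41.6999) (0, 31.1609) (48.7172, 7.6289)]  |A|=911.8728
8. ⊥bis P8·P6 via (23.685,55.985): [(40.1532, 39.8659) (38.2124, 40.7416) (0, 41.6999) (0, 31.1609) (48.7172, 7.6289)]  |A|=911.8728
9. ⊥bis P8·P7 via (10.595,53.67): [(40.1532, 39.8659) (38.2124, 40.7416) (0, 41.6999) (0, 31.1609) (48.7172, 7.6289)]  |A|=911.8728
10. ⊥bis P8·P9 via (32.165,26.94): [(36.4597, 40.7855) (0, 41.6999) (0, 31.1609) (29.1124, 17.0987)]  |A|=588.5743
11. canonical 4-gon: [(36.4597, 40.7855) (0, 41.6999) (0, 31.1609) (29.1124, 17.0987)]
12. shoelace: 588.5743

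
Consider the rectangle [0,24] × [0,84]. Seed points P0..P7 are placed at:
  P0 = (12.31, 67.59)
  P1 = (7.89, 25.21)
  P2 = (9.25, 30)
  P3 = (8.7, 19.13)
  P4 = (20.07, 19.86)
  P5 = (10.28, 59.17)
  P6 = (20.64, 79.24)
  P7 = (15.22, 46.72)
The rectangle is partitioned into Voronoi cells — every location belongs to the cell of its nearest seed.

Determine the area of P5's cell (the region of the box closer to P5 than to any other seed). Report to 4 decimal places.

Area of P5's cell: 253.5029

1. box [0,24]×[0,84]: [(0, 0) (24, 0) (24, 84) (0, 84)]
2. ⊥bis P5·P0 via (11.295,63.38): [(0, 66.1031) (0, 0) (24, 0) (24, 60.3169)]  |A|=1517.0407
3. ⊥bis P5·P1 via (9.085,42.19): [(0, 66.1031) (0, 42.8294) (24, 41.1403) (24, 60.3169)]  |A|=509.4043
4. ⊥bis P5·P2 via (9.765,44.585): [(0, 66.1031) (0, 44.9298) (24, 44.0824) (24, 60.3169)]  |A|=448.8948
5. ⊥bis P5·P3 via (9.49,39.15): [(0, 66.1031) (0, 44.9298) (24, 44.0824) (24, 60.3169)]  |A|=448.8948
6. ⊥bis P5·P4 via (15.175,39.515): [(0, 66.1031) (0, 44.9298) (24, 44.0824) (24, 60.3169)]  |A|=448.8948
7. ⊥bis P5·P6 via (15.46,69.205): [(0, 66.1031) (0, 44.9298) (24, 44.0824) (24, 60.3169)]  |A|=448.8948
8. ⊥bis P5·P7 via (12.75,52.945): [(0, 66.1031) (0, 47.886) (24, 57.4089) (24, 60.3169)]  |A|=253.5029
9. canonical 4-gon: [(0, 66.1031) (0, 47.886) (24, 57.4089) (24, 60.3169)]
10. shoelace: 253.5029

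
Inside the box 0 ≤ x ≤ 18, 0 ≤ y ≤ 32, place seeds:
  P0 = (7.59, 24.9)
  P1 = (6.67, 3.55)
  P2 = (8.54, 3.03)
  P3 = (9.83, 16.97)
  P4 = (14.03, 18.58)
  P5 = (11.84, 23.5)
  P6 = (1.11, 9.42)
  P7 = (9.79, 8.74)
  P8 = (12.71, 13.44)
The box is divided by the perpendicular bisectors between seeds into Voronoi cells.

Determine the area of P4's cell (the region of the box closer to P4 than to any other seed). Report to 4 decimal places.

1. box [0,18]×[0,32]: [(0, 0) (18, 0) (18, 32) (0, 32)]
2. ⊥bis P4·P0 via (10.81,21.74): [(0, 10.7247) (0, 0) (18, 0) (18, 29.0665)]  |A|=358.1214
3. ⊥bis P4·P1 via (10.35,11.065): [(3.5849, 14.3778) (18, 7.3189) (18, 29.0665)]  |A|=156.7466
4. ⊥bis P4·P2 via (11.285,10.805): [(3.5849, 14.3778) (9.8369, 11.3163) (18, 8.4342) (18, 29.0665)]  |A|=152.1943
5. ⊥bis P4·P3 via (11.93,17.775): [(10.5224, 21.447) (15.121, 9.4507) (18, 8.4342) (18, 29.0665)]  |A|=92.0714
6. ⊥bis P4·P5 via (12.935,21.04): [(11.0073, 20.182) (15.121, 9.4507) (18, 8.4342) (18, 23.2945)]  |A|=65.3136
7. ⊥bis P4·P6 via (7.57,14): [(11.0073, 20.182) (15.121, 9.4507) (18, 8.4342) (18, 23.2945)]  |A|=65.3136
8. ⊥bis P4·P7 via (11.91,13.66): [(11.0073, 20.182) (13.8235, 12.8355) (18, 11.0359) (18, 23.2945)]  |A|=55.6678
9. ⊥bis P4·P8 via (13.37,16.01): [(11.0073, 20.182) (12.5232, 16.2275) (18, 14.821) (18, 23.2945)]  |A|=39.3893
10. canonical 4-gon: [(11.0073, 20.182) (12.5232, 16.2275) (18, 14.821) (18, 23.2945)]
11. shoelace: 39.3893

Area of P4's cell: 39.3893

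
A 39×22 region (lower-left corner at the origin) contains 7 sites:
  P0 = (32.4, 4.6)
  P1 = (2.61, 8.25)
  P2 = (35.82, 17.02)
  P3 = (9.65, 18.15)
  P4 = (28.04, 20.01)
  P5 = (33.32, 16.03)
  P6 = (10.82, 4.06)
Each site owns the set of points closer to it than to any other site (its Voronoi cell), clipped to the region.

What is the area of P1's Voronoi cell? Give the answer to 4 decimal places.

1. box [0,39]×[0,22]: [(0, 0) (39, 0) (39, 22) (0, 22)]
2. ⊥bis P1·P0 via (17.505,6.425): [(0, 0) (16.7178, 0) (19.4133, 22) (0, 22)]  |A|=397.4421
3. ⊥bis P1·P2 via (19.215,12.635): [(0, 0) (16.7178, 0) (18.5667, 15.09) (16.7419, 22) (0, 22)]  |A|=388.2125
4. ⊥bis P1·P3 via (6.13,13.2): [(0, 17.5591) (0, 0) (16.7178, 0) (17.3569, 5.2164)]  |A|=195.9895
5. ⊥bis P1·P4 via (15.325,14.13): [(0, 17.5591) (0, 0) (16.7178, 0) (17.3569, 5.2164)]  |A|=195.9895
6. ⊥bis P1·P5 via (17.965,12.14): [(0, 17.5591) (0, 0) (16.7178, 0) (17.3569, 5.2164)]  |A|=195.9895
7. ⊥bis P1·P6 via (6.715,6.155): [(9.1973, 11.0188) (0, 17.5591) (0, 0) (3.5738, 0)]  |A|=100.4374
8. canonical 4-gon: [(9.1973, 11.0188) (0, 17.5591) (0, 0) (3.5738, 0)]
9. shoelace: 100.4374

Area of P1's cell: 100.4374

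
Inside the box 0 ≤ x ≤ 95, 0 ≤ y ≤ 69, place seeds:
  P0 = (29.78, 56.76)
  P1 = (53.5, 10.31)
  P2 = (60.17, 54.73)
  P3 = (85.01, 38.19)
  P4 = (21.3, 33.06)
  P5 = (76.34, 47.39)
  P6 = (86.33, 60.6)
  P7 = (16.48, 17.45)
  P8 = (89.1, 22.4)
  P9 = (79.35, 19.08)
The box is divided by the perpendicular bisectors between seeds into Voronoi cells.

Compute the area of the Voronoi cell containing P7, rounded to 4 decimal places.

1. box [0,95]×[0,69]: [(0, 0) (95, 0) (95, 69) (0, 69)]
2. ⊥bis P7·P0 via (23.13,37.105): [(0, 44.9307) (0, 0) (95, 0) (95, 12.7888)]  |A|=2741.6757
3. ⊥bis P7·P1 via (34.99,13.88): [(38.4685, 31.9154) (0, 44.9307) (0, 0) (32.313, 0)]  |A|=1379.8495
4. ⊥bis P7·P2 via (38.325,36.09): [(38.4685, 31.9154) (0, 44.9307) (0, 0) (32.313, 0)]  |A|=1379.8495
5. ⊥bis P7·P3 via (50.745,27.82): [(38.4685, 31.9154) (0, 44.9307) (0, 0) (32.313, 0)]  |A|=1379.8495
6. ⊥bis P7·P4 via (18.89,25.255): [(36.1557, 19.9238) (0, 31.0878) (0, 0) (32.313, 0)]  |A|=883.8979
7. ⊥bis P7·P5 via (46.41,32.42): [(36.1557, 19.9238) (0, 31.0878) (0, 0) (32.313, 0)]  |A|=883.8979
8. ⊥bis P7·P6 via (51.405,39.025): [(36.1557, 19.9238) (0, 31.0878) (0, 0) (32.313, 0)]  |A|=883.8979
9. ⊥bis P7·P8 via (52.79,19.925): [(36.1557, 19.9238) (0, 31.0878) (0, 0) (32.313, 0)]  |A|=883.8979
10. ⊥bis P7·P9 via (47.915,18.265): [(36.1557, 19.9238) (0, 31.0878) (0, 0) (32.313, 0)]  |A|=883.8979
11. canonical 4-gon: [(36.1557, 19.9238) (0, 31.0878) (0, 0) (32.313, 0)]
12. shoelace: 883.8979

Area of P7's cell: 883.8979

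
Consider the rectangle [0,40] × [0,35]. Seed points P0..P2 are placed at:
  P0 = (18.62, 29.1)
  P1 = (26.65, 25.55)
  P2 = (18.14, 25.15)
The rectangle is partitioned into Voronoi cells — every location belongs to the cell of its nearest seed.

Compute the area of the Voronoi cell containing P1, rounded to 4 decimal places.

1. box [0,40]×[0,35]: [(0, 0) (40, 0) (40, 35) (0, 35)]
2. ⊥bis P1·P0 via (22.635,27.325): [(10.5548, 0) (40, 0) (40, 35) (26.0281, 35)]  |A|=759.7994
3. ⊥bis P1·P2 via (22.395,25.35): [(22.3342, 26.6445) (23.5865, 0) (40, 0) (40, 35) (26.0281, 35)]  |A|=586.1878
4. canonical 5-gon: [(22.3342, 26.6445) (23.5865, 0) (40, 0) (40, 35) (26.0281, 35)]
5. shoelace: 586.1878

Area of P1's cell: 586.1878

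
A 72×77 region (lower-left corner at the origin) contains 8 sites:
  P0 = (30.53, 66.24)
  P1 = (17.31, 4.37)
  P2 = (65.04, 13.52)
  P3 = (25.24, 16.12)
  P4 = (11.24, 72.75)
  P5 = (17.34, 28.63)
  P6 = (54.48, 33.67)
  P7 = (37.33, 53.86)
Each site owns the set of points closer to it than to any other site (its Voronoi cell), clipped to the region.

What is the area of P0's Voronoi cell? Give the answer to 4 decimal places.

Area of P0's cell: 575.6930

1. box [0,72]×[0,77]: [(0, 0) (72, 0) (72, 77) (0, 77)]
2. ⊥bis P0·P1 via (23.92,35.305): [(0, 40.4161) (72, 25.0316) (72, 77) (0, 77)]  |A|=3187.885
3. ⊥bis P0·P2 via (47.785,39.88): [(0, 40.4161) (36.6429, 32.5865) (72, 55.7309) (72, 77) (0, 77)]  |A|=2645.1644
4. ⊥bis P0·P3 via (27.885,41.18): [(0, 44.1232) (46.7321, 39.1908) (72, 55.7309) (72, 77) (0, 77)]  |A|=2398.0469
5. ⊥bis P0·P4 via (20.885,69.495): [(11.8987, 42.8673) (46.7321, 39.1908) (72, 55.7309) (72, 77) (23.4178, 77)]  |A|=1802.7955
6. ⊥bis P0·P5 via (23.935,47.435): [(14.5508, 50.7261) (46.98, 39.353) (72, 55.7309) (72, 77) (23.4178, 77)]  |A|=1657.0056
7. ⊥bis P0·P6 via (42.505,49.955): [(14.5508, 50.7261) (34.188, 43.8392) (72, 71.6438) (72, 77) (23.4178, 77)]  |A|=1195.2816
8. ⊥bis P0·P7 via (33.93,60.05): [(14.5508, 50.7261) (16.0181, 50.2115) (64.789, 77) (23.4178, 77)]  |A|=575.693
9. canonical 4-gon: [(14.5508, 50.7261) (16.0181, 50.2115) (64.789, 77) (23.4178, 77)]
10. shoelace: 575.693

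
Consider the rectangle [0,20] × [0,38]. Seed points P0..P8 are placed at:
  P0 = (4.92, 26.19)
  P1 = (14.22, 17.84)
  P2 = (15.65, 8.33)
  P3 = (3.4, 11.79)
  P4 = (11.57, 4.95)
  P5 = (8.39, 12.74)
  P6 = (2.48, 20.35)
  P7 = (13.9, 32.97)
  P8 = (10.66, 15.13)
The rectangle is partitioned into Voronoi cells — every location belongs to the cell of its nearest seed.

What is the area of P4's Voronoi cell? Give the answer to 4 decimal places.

Area of P4's cell: 98.7880

1. box [0,20]×[0,38]: [(0, 0) (20, 0) (20, 38) (0, 38)]
2. ⊥bis P4·P0 via (8.245,15.57): [(0, 12.9886) (0, 0) (20, 0) (20, 19.2504)]  |A|=322.3894
3. ⊥bis P4·P1 via (12.895,11.395): [(2.0387, 13.6269) (0, 12.9886) (0, 0) (20, 0) (20, 9.9343)]  |A|=238.7255
4. ⊥bis P4·P2 via (13.61,6.64): [(9.009, 12.1939) (2.0387, 13.6269) (0, 12.9886) (0, 0) (19.1108, 0)]  |A|=178.7098
5. ⊥bis P4·P3 via (7.485,8.37): [(9.8433, 11.1868) (0.4776, 0) (19.1108, 0)]  |A|=104.2233
6. ⊥bis P4·P5 via (9.98,8.845): [(11.3276, 9.3951) (6.7937, 7.5443) (0.4776, 0) (19.1108, 0)]  |A|=98.788
7. ⊥bis P4·P6 via (7.025,12.65): [(11.3276, 9.3951) (6.7937, 7.5443) (0.4776, 0) (19.1108, 0)]  |A|=98.788
8. ⊥bis P4·P7 via (12.735,18.96): [(11.3276, 9.3951) (6.7937, 7.5443) (0.4776, 0) (19.1108, 0)]  |A|=98.788
9. ⊥bis P4·P8 via (11.115,10.04): [(11.3276, 9.3951) (6.7937, 7.5443) (0.4776, 0) (19.1108, 0)]  |A|=98.788
10. canonical 4-gon: [(11.3276, 9.3951) (6.7937, 7.5443) (0.4776, 0) (19.1108, 0)]
11. shoelace: 98.788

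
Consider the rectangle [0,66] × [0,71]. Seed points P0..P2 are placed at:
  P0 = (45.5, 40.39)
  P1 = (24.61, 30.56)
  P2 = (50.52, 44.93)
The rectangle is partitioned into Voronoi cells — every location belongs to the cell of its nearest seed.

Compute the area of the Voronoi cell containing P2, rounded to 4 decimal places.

Area of P2's cell: 1051.9453

1. box [0,66]×[0,71]: [(0, 0) (66, 0) (66, 71) (0, 71)]
2. ⊥bis P2·P0 via (48.01,42.66): [(66, 22.768) (66, 71) (22.3798, 71)]  |A|=1051.9453
3. ⊥bis P2·P1 via (37.565,37.745): [(66, 22.768) (66, 71) (22.3798, 71)]  |A|=1051.9453
4. canonical 3-gon: [(66, 22.768) (66, 71) (22.3798, 71)]
5. shoelace: 1051.9453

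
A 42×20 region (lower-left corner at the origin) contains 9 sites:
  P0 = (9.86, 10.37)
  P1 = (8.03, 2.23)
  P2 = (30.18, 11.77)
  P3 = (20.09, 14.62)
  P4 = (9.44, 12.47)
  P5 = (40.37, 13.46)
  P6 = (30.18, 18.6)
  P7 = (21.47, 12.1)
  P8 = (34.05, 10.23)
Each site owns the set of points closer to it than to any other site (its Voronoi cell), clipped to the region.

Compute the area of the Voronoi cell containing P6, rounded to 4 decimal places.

1. box [0,42]×[0,20]: [(0, 0) (42, 0) (42, 20) (0, 20)]
2. ⊥bis P6·P0 via (20.02,14.485): [(25.8867, 0) (42, 0) (42, 20) (17.7863, 20)]  |A|=403.2697
3. ⊥bis P6·P1 via (19.105,10.415): [(24.7766, 2.7408) (26.8022, 0) (42, 0) (42, 20) (17.7863, 20)]  |A|=402.0151
4. ⊥bis P6·P2 via (30.18,15.185): [(19.7365, 15.185) (42, 15.185) (42, 20) (17.7863, 20)]  |A|=111.8939
5. ⊥bis P6·P3 via (25.135,16.61): [(25.6971, 15.185) (42, 15.185) (42, 20) (23.7978, 20)]  |A|=83.071
6. ⊥bis P6·P4 via (19.81,15.535): [(25.6971, 15.185) (42, 15.185) (42, 20) (23.7978, 20)]  |A|=83.071
7. ⊥bis P6·P5 via (35.275,16.03): [(25.6971, 15.185) (34.8488, 15.185) (37.2775, 20) (23.7978, 20)]  |A|=54.4851
8. ⊥bis P6·P7 via (25.825,15.35): [(25.4156, 15.8986) (25.9481, 15.185) (34.8488, 15.185) (37.2775, 20) (23.7978, 20)]  |A|=54.3955
9. ⊥bis P6·P8 via (32.115,14.415): [(25.4156, 15.8986) (25.9481, 15.185) (33.7803, 15.185) (35.1737, 15.8293) (37.2775, 20) (23.7978, 20)]  |A|=54.0513
10. canonical 6-gon: [(25.4156, 15.8986) (25.9481, 15.185) (33.7803, 15.185) (35.1737, 15.8293) (37.2775, 20) (23.7978, 20)]
11. shoelace: 54.0513

Area of P6's cell: 54.0513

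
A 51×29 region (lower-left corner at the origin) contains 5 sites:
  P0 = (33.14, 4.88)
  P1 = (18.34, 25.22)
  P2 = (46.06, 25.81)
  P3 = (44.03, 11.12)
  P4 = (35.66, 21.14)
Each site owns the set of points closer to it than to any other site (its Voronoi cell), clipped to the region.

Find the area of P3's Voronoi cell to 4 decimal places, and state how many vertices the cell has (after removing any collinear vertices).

Area of P3's cell: 211.6363 (5 vertices)

1. box [0,51]×[0,29]: [(0, 0) (51, 0) (51, 29) (0, 29)]
2. ⊥bis P3·P0 via (38.585,8): [(43.169, 0) (51, 0) (51, 29) (26.5519, 29)]  |A|=468.046
3. ⊥bis P3·P1 via (31.185,18.17): [(31.9544, 19.5718) (43.169, 0) (51, 0) (51, 29) (37.1291, 29)]  |A|=418.1842
4. ⊥bis P3·P2 via (45.045,18.465): [(32.3126, 20.2245) (31.9544, 19.5718) (43.169, 0) (51, 0) (51, 17.6421)]  |A|=251.1969
5. ⊥bis P3·P4 via (39.845,16.13): [(42.9816, 18.7501) (35.8423, 12.7865) (43.169, 0) (51, 0) (51, 17.6421)]  |A|=211.6363
6. canonical 5-gon: [(42.9816, 18.7501) (35.8423, 12.7865) (43.169, 0) (51, 0) (51, 17.6421)]
7. shoelace: 211.6363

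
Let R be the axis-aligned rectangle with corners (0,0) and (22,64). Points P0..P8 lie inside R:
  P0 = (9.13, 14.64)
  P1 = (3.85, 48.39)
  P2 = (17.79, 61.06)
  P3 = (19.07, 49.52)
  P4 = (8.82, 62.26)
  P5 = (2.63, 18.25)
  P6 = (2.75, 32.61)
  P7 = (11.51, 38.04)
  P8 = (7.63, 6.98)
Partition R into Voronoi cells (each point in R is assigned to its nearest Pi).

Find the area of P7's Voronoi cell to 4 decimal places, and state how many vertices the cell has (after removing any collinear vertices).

Area of P7's cell: 245.5431 (5 vertices)

1. box [0,22]×[0,64]: [(0, 0) (22, 0) (22, 64) (0, 64)]
2. ⊥bis P7·P0 via (10.32,26.34): [(0, 27.3896) (22, 25.152) (22, 64) (0, 64)]  |A|=830.0416
3. ⊥bis P7·P1 via (7.68,43.215): [(0, 37.5311) (0, 27.3896) (22, 25.152) (22, 53.8132)]  |A|=426.8282
4. ⊥bis P7·P2 via (14.65,49.55): [(15.8115, 49.2331) (0, 37.5311) (0, 27.3896) (22, 25.152) (22, 47.5449)]  |A|=407.4326
5. ⊥bis P7·P3 via (15.29,43.78): [(11.6671, 46.1658) (0, 37.5311) (0, 27.3896) (22, 25.152) (22, 39.3612)]  |A|=352.1627
6. ⊥bis P7·P4 via (10.165,50.15): [(11.6671, 46.1658) (0, 37.5311) (0, 27.3896) (22, 25.152) (22, 39.3612)]  |A|=352.1627
7. ⊥bis P7·P5 via (7.07,28.145): [(11.6671, 46.1658) (0, 37.5311) (0, 31.3174) (11.3191, 26.2384) (22, 25.152) (22, 39.3612)]  |A|=329.9335
8. ⊥bis P7·P6 via (7.13,35.325): [(11.6671, 46.1658) (3.9503, 40.4547) (12.8596, 26.0817) (22, 25.152) (22, 39.3612)]  |A|=245.5431
9. ⊥bis P7·P8 via (9.57,22.51): [(11.6671, 46.1658) (3.9503, 40.4547) (12.8596, 26.0817) (22, 25.152) (22, 39.3612)]  |A|=245.5431
10. canonical 5-gon: [(11.6671, 46.1658) (3.9503, 40.4547) (12.8596, 26.0817) (22, 25.152) (22, 39.3612)]
11. shoelace: 245.5431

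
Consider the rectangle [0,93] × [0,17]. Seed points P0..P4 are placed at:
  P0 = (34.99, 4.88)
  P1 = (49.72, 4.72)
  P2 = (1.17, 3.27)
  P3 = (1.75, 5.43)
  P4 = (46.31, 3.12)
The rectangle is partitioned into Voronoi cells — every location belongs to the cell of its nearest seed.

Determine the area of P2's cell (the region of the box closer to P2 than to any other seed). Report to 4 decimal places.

Area of P2's cell: 41.8722

1. box [0,93]×[0,17]: [(0, 0) (93, 0) (93, 17) (0, 17)]
2. ⊥bis P2·P0 via (18.08,4.075): [(0, 0) (18.274, 0) (17.4647, 17) (0, 17)]  |A|=303.7789
3. ⊥bis P2·P1 via (25.445,3.995): [(0, 0) (18.274, 0) (17.4647, 17) (0, 17)]  |A|=303.7789
4. ⊥bis P2·P3 via (1.46,4.35): [(0, 4.742) (0, 0) (17.66, 0)]  |A|=41.8722
5. ⊥bis P2·P4 via (23.74,3.195): [(0, 4.742) (0, 0) (17.66, 0)]  |A|=41.8722
6. canonical 3-gon: [(0, 4.742) (0, 0) (17.66, 0)]
7. shoelace: 41.8722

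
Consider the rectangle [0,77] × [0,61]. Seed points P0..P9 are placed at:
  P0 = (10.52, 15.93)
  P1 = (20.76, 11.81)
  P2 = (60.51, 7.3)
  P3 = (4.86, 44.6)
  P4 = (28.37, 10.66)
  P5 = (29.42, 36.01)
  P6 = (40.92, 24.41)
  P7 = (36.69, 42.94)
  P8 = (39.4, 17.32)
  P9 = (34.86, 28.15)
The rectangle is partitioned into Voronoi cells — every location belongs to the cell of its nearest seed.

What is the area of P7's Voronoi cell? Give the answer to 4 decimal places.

Area of P7's cell: 1189.4892

1. box [0,77]×[0,61]: [(0, 0) (77, 0) (77, 61) (0, 61)]
2. ⊥bis P7·P0 via (23.605,29.435): [(0, 52.3059) (53.9848, 0) (77, 0) (77, 61) (0, 61)]  |A|=3285.1384
3. ⊥bis P7·P1 via (28.725,27.375): [(0, 52.3059) (22.38, 30.6219) (77, 2.6715) (77, 61) (0, 61)]  |A|=2859.796
4. ⊥bis P7·P2 via (48.6,25.12): [(0, 52.3059) (22.38, 30.6219) (41.8923, 20.6369) (77, 44.1011) (77, 61) (0, 61)]  |A|=2132.5468
5. ⊥bis P7·P3 via (20.775,43.77): [(20.1995, 32.7346) (22.38, 30.6219) (41.8923, 20.6369) (77, 44.1011) (77, 61) (21.6736, 61)]  |A|=1738.4324
6. ⊥bis P7·P4 via (32.53,26.8): [(20.1995, 32.7346) (22.38, 30.6219) (27.1276, 28.1925) (45.9416, 23.3432) (77, 44.1011) (77, 61) (21.6736, 61)]  |A|=1703.1565
7. ⊥bis P7·P5 via (33.055,39.475): [(21.1996, 51.912) (47.463, 24.3601) (77, 44.1011) (77, 61) (21.6736, 61)]  |A|=1389.0177
8. ⊥bis P7·P6 via (38.805,33.675): [(21.1996, 51.912) (38.6233, 33.6335) (73.121, 41.5086) (77, 44.1011) (77, 61) (21.6736, 61)]  |A|=1194.2551
9. ⊥bis P7·P8 via (38.045,30.13): [(21.1996, 51.912) (38.6233, 33.6335) (73.121, 41.5086) (77, 44.1011) (77, 61) (21.6736, 61)]  |A|=1194.2551
10. ⊥bis P7·P9 via (35.775,35.545): [(21.1996, 51.912) (36.9384, 35.401) (43.0523, 34.6446) (73.121, 41.5086) (77, 44.1011) (77, 61) (21.6736, 61)]  |A|=1189.4892
11. canonical 7-gon: [(21.1996, 51.912) (36.9384, 35.401) (43.0523, 34.6446) (73.121, 41.5086) (77, 44.1011) (77, 61) (21.6736, 61)]
12. shoelace: 1189.4892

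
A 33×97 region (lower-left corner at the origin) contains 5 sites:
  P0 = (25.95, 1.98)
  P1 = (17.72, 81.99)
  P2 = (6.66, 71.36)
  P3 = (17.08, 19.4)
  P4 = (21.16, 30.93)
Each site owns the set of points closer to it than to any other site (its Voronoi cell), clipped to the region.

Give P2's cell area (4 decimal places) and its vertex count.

1. box [0,33]×[0,97]: [(0, 0) (33, 0) (33, 97) (0, 97)]
2. ⊥bis P2·P0 via (16.305,36.67): [(0, 32.1367) (33, 41.3118) (33, 97) (0, 97)]  |A|=1989.1009
3. ⊥bis P2·P1 via (12.19,76.675): [(0, 89.3581) (0, 32.1367) (33, 41.3118) (33, 55.0232)]  |A|=1170.3924
4. ⊥bis P2·P3 via (11.87,45.38): [(0, 89.3581) (0, 42.9996) (33, 49.6174) (33, 55.0232)]  |A|=854.1112
5. ⊥bis P2·P4 via (13.91,51.145): [(30.8784, 57.2306) (0, 89.3581) (0, 46.1563)]  |A|=667.002
6. canonical 3-gon: [(30.8784, 57.2306) (0, 89.3581) (0, 46.1563)]
7. shoelace: 667.002

Area of P2's cell: 667.0020 (3 vertices)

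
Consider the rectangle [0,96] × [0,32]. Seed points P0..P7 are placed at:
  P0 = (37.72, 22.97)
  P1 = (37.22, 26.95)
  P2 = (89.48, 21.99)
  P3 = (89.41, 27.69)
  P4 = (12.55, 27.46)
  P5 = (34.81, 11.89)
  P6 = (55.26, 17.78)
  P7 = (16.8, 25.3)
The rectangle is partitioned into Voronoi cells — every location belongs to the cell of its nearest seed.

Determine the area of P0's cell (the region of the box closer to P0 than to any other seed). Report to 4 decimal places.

1. box [0,96]×[0,32]: [(0, 0) (96, 0) (96, 32) (0, 32)]
2. ⊥bis P0·P1 via (37.47,24.96): [(0, 20.2527) (0, 0) (96, 0) (96, 32) (93.5084, 32)]  |A|=2522.765
3. ⊥bis P0·P2 via (63.6,22.48): [(63.7094, 28.2564) (0, 20.2527) (0, 0) (63.1744, 0)]  |A|=1537.6841
4. ⊥bis P0·P3 via (63.565,25.33): [(63.6387, 24.5231) (63.3024, 28.2053) (0, 20.2527) (0, 0) (63.1744, 0)]  |A|=1536.9263
5. ⊥bis P0·P4 via (25.135,25.215): [(63.6387, 24.5231) (63.3024, 28.2053) (24.8057, 23.369) (20.637, 0) (63.1744, 0)]  |A|=1044.6022
6. ⊥bis P0·P5 via (36.265,17.43): [(63.3696, 10.3114) (63.6387, 24.5231) (63.3024, 28.2053) (24.8057, 23.369) (24.3065, 20.5707)]  |A|=404.6912
7. ⊥bis P0·P6 via (46.49,20.375): [(44.9441, 15.1506) (48.2473, 26.3139) (24.8057, 23.369) (24.3065, 20.5707)]  |A|=156.2076
8. ⊥bis P0·P7 via (27.26,24.135): [(26.7904, 19.9184) (44.9441, 15.1506) (48.2473, 26.3139) (27.2083, 23.6708)]  |A|=148.1248
9. canonical 4-gon: [(26.7904, 19.9184) (44.9441, 15.1506) (48.2473, 26.3139) (27.2083, 23.6708)]
10. shoelace: 148.1248

Area of P0's cell: 148.1248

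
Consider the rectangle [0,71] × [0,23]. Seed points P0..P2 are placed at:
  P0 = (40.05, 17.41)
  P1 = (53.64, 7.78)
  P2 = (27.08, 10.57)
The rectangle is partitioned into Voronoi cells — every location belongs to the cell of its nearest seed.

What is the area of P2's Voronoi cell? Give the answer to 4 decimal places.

Area of P2's cell: 800.3061

1. box [0,71]×[0,23]: [(0, 0) (71, 0) (71, 23) (0, 23)]
2. ⊥bis P2·P0 via (33.565,13.99): [(0, 0) (40.9429, 0) (28.8134, 23) (0, 23)]  |A|=802.1975
3. ⊥bis P2·P1 via (40.36,9.175): [(0, 0) (39.3962, 0) (39.6531, 2.4457) (28.8134, 23) (0, 23)]  |A|=800.3061
4. canonical 5-gon: [(0, 0) (39.3962, 0) (39.6531, 2.4457) (28.8134, 23) (0, 23)]
5. shoelace: 800.3061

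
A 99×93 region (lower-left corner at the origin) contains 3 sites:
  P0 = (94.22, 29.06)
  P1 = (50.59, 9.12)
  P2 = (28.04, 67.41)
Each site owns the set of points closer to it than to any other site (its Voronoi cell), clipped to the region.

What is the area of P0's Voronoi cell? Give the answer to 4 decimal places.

Area of P0's cell: 2506.2605

1. box [0,99]×[0,93]: [(0, 0) (99, 0) (99, 93) (0, 93)]
2. ⊥bis P0·P1 via (72.405,19.09): [(81.1296, 0) (99, 0) (99, 93) (38.6263, 93)]  |A|=3638.3511
3. ⊥bis P0·P2 via (61.13,48.235): [(59.9867, 46.262) (81.1296, 0) (99, 0) (99, 93) (87.0704, 93)]  |A|=2506.2605
4. canonical 5-gon: [(59.9867, 46.262) (81.1296, 0) (99, 0) (99, 93) (87.0704, 93)]
5. shoelace: 2506.2605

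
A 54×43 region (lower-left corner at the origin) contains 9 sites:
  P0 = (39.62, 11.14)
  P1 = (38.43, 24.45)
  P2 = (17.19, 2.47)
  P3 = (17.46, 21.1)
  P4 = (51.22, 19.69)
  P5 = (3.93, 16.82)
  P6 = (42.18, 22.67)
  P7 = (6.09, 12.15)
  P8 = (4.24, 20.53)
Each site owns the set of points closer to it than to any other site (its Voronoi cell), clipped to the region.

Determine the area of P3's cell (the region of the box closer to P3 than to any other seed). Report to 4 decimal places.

Area of P3's cell: 499.3712

1. box [0,54]×[0,43]: [(0, 0) (54, 0) (54, 43) (0, 43)]
2. ⊥bis P3·P0 via (28.54,16.12): [(0, 0) (21.2947, 0) (40.6214, 43) (0, 43)]  |A|=1331.1977
3. ⊥bis P3·P1 via (27.945,22.775): [(0, 0) (21.2947, 0) (28.8854, 16.8885) (24.714, 43) (0, 43)]  |A|=1123.5139
4. ⊥bis P3·P2 via (17.325,11.785): [(0, 12.0361) (26.5316, 11.6516) (28.8854, 16.8885) (24.714, 43) (0, 43)]  |A|=839.7869
5. ⊥bis P3·P4 via (34.34,20.395): [(0, 12.0361) (26.5316, 11.6516) (28.8854, 16.8885) (24.714, 43) (0, 43)]  |A|=839.7869
6. ⊥bis P3·P5 via (10.695,18.96): [(12.9446, 11.8485) (26.5316, 11.6516) (28.8854, 16.8885) (24.714, 43) (3.0903, 43)]  |A|=591.2448
7. ⊥bis P3·P6 via (29.82,21.885): [(12.9446, 11.8485) (26.5316, 11.6516) (28.8854, 16.8885) (24.714, 43) (3.0903, 43)]  |A|=591.2448
8. ⊥bis P3·P7 via (11.775,16.625): [(11.2043, 17.35) (15.5648, 11.8105) (26.5316, 11.6516) (28.8854, 16.8885) (24.714, 43) (3.0903, 43)]  |A|=584.0704
9. ⊥bis P3·P8 via (10.85,20.815): [(10.9671, 18.0999) (11.2043, 17.35) (15.5648, 11.8105) (26.5316, 11.6516) (28.8854, 16.8885) (24.714, 43) (9.8935, 43)]  |A|=499.3712
10. canonical 7-gon: [(10.9671, 18.0999) (11.2043, 17.35) (15.5648, 11.8105) (26.5316, 11.6516) (28.8854, 16.8885) (24.714, 43) (9.8935, 43)]
11. shoelace: 499.3712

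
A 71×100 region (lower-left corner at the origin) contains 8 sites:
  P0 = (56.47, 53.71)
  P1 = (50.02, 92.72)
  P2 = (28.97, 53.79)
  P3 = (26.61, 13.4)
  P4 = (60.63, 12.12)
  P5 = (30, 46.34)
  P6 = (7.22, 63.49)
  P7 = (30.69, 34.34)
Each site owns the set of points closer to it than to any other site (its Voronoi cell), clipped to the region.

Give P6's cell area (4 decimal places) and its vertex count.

1. box [0,71]×[0,100]: [(0, 0) (71, 0) (71, 100) (0, 100)]
2. ⊥bis P6·P0 via (31.845,58.6): [(0, 0) (20.2083, 0) (40.0662, 100) (0, 100)]  |A|=3013.7223
3. ⊥bis P6·P1 via (28.62,78.105): [(0, 0) (20.2083, 0) (34.1193, 70.0527) (13.6669, 100) (0, 100)]  |A|=2618.4298
4. ⊥bis P6·P2 via (18.095,58.64): [(0, 18.0662) (27.5044, 79.7385) (13.6669, 100) (0, 100)]  |A|=1265.2285
5. ⊥bis P6·P3 via (16.915,38.445): [(0, 31.8971) (7.4554, 34.7832) (27.5044, 79.7385) (13.6669, 100) (0, 100)]  |A|=1213.6707
6. ⊥bis P6·P4 via (33.925,37.805): [(0, 31.8971) (7.4554, 34.7832) (27.5044, 79.7385) (13.6669, 100) (0, 100)]  |A|=1213.6707
7. ⊥bis P6·P5 via (18.61,54.915): [(0, 31.8971) (1.8078, 32.5969) (13.271, 47.8233) (27.5044, 79.7385) (13.6669, 100) (0, 100)]  |A|=1183.2048
8. ⊥bis P6·P7 via (18.955,48.915): [(0, 33.6535) (6.6097, 38.9752) (13.271, 47.8233) (27.5044, 79.7385) (13.6669, 100) (0, 100)]  |A|=1173.3154
9. canonical 6-gon: [(0, 33.6535) (6.6097, 38.9752) (13.271, 47.8233) (27.5044, 79.7385) (13.6669, 100) (0, 100)]
10. shoelace: 1173.3154

Area of P6's cell: 1173.3154 (6 vertices)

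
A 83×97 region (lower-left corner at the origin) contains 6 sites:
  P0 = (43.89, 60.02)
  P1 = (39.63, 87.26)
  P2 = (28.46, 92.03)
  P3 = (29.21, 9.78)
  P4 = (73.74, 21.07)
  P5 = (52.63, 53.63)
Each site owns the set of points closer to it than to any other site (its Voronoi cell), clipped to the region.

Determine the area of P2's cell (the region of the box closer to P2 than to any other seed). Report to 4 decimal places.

Area of P2's cell: 982.2766

1. box [0,83]×[0,97]: [(0, 0) (83, 0) (83, 97) (0, 97)]
2. ⊥bis P2·P0 via (36.175,76.025): [(0, 58.5873) (79.6883, 97) (0, 97)]  |A|=1530.5201
3. ⊥bis P2·P1 via (34.045,89.645): [(0, 58.5873) (26.1691, 71.2018) (37.1859, 97) (0, 97)]  |A|=982.2766
4. ⊥bis P2·P3 via (28.835,50.905): [(0, 58.5873) (26.1691, 71.2018) (37.1859, 97) (0, 97)]  |A|=982.2766
5. ⊥bis P2·P4 via (51.1,56.55): [(0, 58.5873) (26.1691, 71.2018) (37.1859, 97) (0, 97)]  |A|=982.2766
6. ⊥bis P2·P5 via (40.545,72.83): [(0, 58.5873) (26.1691, 71.2018) (37.1859, 97) (0, 97)]  |A|=982.2766
7. canonical 4-gon: [(0, 58.5873) (26.1691, 71.2018) (37.1859, 97) (0, 97)]
8. shoelace: 982.2766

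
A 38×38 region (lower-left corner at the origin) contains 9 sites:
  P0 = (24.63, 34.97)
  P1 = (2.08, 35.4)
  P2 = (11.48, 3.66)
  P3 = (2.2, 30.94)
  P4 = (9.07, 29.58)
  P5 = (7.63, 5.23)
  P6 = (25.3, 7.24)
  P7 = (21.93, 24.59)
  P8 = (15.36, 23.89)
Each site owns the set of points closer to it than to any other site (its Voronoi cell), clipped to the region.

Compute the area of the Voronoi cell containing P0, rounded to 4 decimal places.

1. box [0,38]×[0,38]: [(0, 0) (38, 0) (38, 38) (0, 38)]
2. ⊥bis P0·P1 via (13.355,35.185): [(12.6841, 0) (38, 0) (38, 38) (13.4087, 38)]  |A|=948.2378
3. ⊥bis P0·P2 via (18.055,19.315): [(13.0921, 21.3994) (38, 10.9382) (38, 38) (13.4087, 38)]  |A|=541.1413
4. ⊥bis P0·P3 via (13.415,32.955): [(13.3223, 33.4709) (15.687, 20.3095) (38, 10.9382) (38, 38) (13.4087, 38)]  |A|=525.3538
5. ⊥bis P0·P4 via (16.85,32.275): [(21.8985, 17.7007) (38, 10.9382) (38, 38) (14.8669, 38)]  |A|=452.6599
6. ⊥bis P0·P5 via (16.13,20.1): [(21.8985, 17.7007) (38, 10.9382) (38, 38) (14.8669, 38)]  |A|=452.6599
7. ⊥bis P0·P6 via (24.965,21.105): [(20.7545, 21.0033) (38, 21.4199) (38, 38) (14.8669, 38)]  |A|=339.5593
8. ⊥bis P0·P7 via (23.28,29.78): [(17.1631, 31.3711) (38, 25.9511) (38, 38) (14.8669, 38)]  |A|=202.2045
9. ⊥bis P0·P8 via (19.995,29.43): [(16.9543, 31.974) (17.9058, 31.1779) (38, 25.9511) (38, 38) (14.8669, 38)]  |A|=202.0008
10. canonical 5-gon: [(16.9543, 31.974) (17.9058, 31.1779) (38, 25.9511) (38, 38) (14.8669, 38)]
11. shoelace: 202.0008

Area of P0's cell: 202.0008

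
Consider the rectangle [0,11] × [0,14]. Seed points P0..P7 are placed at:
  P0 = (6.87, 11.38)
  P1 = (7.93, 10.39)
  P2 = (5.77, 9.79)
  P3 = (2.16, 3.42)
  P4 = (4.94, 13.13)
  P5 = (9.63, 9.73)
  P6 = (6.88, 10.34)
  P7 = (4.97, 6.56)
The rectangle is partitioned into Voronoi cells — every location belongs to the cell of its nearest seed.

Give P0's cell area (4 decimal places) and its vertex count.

1. box [0,11]×[0,14]: [(0, 0) (11, 0) (11, 14) (0, 14)]
2. ⊥bis P0·P1 via (7.4,10.885): [(0, 2.9618) (10.3093, 14) (0, 14)]  |A|=56.8982
3. ⊥bis P0·P2 via (6.32,10.585): [(6.8059, 10.2489) (10.3093, 14) (1.3838, 14)]  |A|=16.7404
4. ⊥bis P0·P3 via (4.515,7.4): [(6.8059, 10.2489) (10.3093, 14) (1.3838, 14)]  |A|=16.7404
5. ⊥bis P0·P4 via (5.905,12.255): [(5.1344, 11.4052) (6.8059, 10.2489) (10.3093, 14) (7.4873, 14)]  |A|=8.8217
6. ⊥bis P0·P5 via (8.25,10.555): [(5.1344, 11.4052) (6.8059, 10.2489) (10.3093, 14) (7.4873, 14)]  |A|=8.8217
7. ⊥bis P0·P6 via (6.875,10.86): [(5.1344, 11.4052) (5.9356, 10.851) (7.3812, 10.8649) (10.3093, 14) (7.4873, 14)]  |A|=8.3805
8. ⊥bis P0·P7 via (5.92,8.97): [(5.1344, 11.4052) (5.9356, 10.851) (7.3812, 10.8649) (10.3093, 14) (7.4873, 14)]  |A|=8.3805
9. canonical 5-gon: [(5.1344, 11.4052) (5.9356, 10.851) (7.3812, 10.8649) (10.3093, 14) (7.4873, 14)]
10. shoelace: 8.3805

Area of P0's cell: 8.3805 (5 vertices)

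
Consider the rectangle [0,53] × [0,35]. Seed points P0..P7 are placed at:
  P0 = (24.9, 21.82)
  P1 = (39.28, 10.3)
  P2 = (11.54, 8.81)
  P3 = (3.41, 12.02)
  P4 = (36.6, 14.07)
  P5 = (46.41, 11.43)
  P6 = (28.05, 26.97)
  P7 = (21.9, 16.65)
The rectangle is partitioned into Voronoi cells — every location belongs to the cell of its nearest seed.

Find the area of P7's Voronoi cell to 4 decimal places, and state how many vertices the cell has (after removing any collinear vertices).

Area of P7's cell: 211.7493 (5 vertices)

1. box [0,53]×[0,35]: [(0, 0) (53, 0) (53, 35) (0, 35)]
2. ⊥bis P7·P0 via (23.4,19.235): [(0, 32.8133) (0, 0) (53, 0) (53, 2.059)]  |A|=924.1165
3. ⊥bis P7·P1 via (30.59,13.475): [(31.0687, 14.7851) (0, 32.8133) (0, 0) (25.6667, 0)]  |A|=699.4759
4. ⊥bis P7·P2 via (16.72,12.73): [(25.8904, 0.612) (31.0687, 14.7851) (2.7133, 31.2389)]  |A|=243.543
5. ⊥bis P7·P3 via (12.655,14.335): [(11.2454, 19.9643) (25.8904, 0.612) (31.0687, 14.7851) (9.3927, 27.363)]  |A|=222.4237
6. ⊥bis P7·P4 via (29.25,15.36): [(11.2454, 19.9643) (25.8904, 0.612) (27.3745, 4.6743) (29.3265, 15.796) (9.3927, 27.363)]  |A|=211.7493
7. ⊥bis P7·P5 via (34.155,14.04): [(11.2454, 19.9643) (25.8904, 0.612) (27.3745, 4.6743) (29.3265, 15.796) (9.3927, 27.363)]  |A|=211.7493
8. ⊥bis P7·P6 via (24.975,21.81): [(11.2454, 19.9643) (25.8904, 0.612) (27.3745, 4.6743) (29.3265, 15.796) (9.3927, 27.363)]  |A|=211.7493
9. canonical 5-gon: [(11.2454, 19.9643) (25.8904, 0.612) (27.3745, 4.6743) (29.3265, 15.796) (9.3927, 27.363)]
10. shoelace: 211.7493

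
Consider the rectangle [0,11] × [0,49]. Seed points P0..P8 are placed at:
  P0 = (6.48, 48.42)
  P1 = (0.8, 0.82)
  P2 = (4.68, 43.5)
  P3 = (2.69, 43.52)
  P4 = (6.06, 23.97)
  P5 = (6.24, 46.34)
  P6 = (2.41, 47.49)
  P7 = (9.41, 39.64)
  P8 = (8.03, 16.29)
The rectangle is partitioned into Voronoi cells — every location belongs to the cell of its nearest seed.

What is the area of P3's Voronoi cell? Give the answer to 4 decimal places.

Area of P3's cell: 39.8248

1. box [0,11]×[0,49]: [(0, 0) (11, 0) (11, 49) (0, 49)]
2. ⊥bis P3·P0 via (4.585,45.97): [(0, 0) (11, 0) (11, 41.0082) (0.6676, 49) (0, 49)]  |A|=497.7127
3. ⊥bis P3·P1 via (1.745,22.17): [(0, 22.2472) (11, 21.7604) (11, 41.0082) (0.6676, 49) (0, 49)]  |A|=255.6709
4. ⊥bis P3·P2 via (3.685,43.51): [(0, 22.2472) (3.4698, 22.0937) (3.7165, 46.6418) (0.6676, 49) (0, 49)]  |A|=93.1071
5. ⊥bis P3·P4 via (4.375,33.745): [(0, 32.9908) (3.5855, 33.6089) (3.7165, 46.6418) (0.6676, 49) (0, 49)]  |A|=53.8601
6. ⊥bis P3·P5 via (4.465,44.93): [(0, 32.9908) (3.5855, 33.6089) (3.7088, 45.8819) (2.1312, 47.8679) (0.6676, 49) (0, 49)]  |A|=53.2531
7. ⊥bis P3·P6 via (2.55,45.505): [(0, 45.3252) (0, 32.9908) (3.5855, 33.6089) (3.7059, 45.5865)]  |A|=44.2903
8. ⊥bis P3·P7 via (6.05,41.58): [(0, 45.3252) (0, 32.9908) (1.2113, 33.1997) (3.6234, 37.3772) (3.7059, 45.5865)]  |A|=39.8248
9. ⊥bis P3·P8 via (5.36,29.905): [(0, 45.3252) (0, 32.9908) (1.2113, 33.1997) (3.6234, 37.3772) (3.7059, 45.5865)]  |A|=39.8248
10. canonical 5-gon: [(0, 45.3252) (0, 32.9908) (1.2113, 33.1997) (3.6234, 37.3772) (3.7059, 45.5865)]
11. shoelace: 39.8248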